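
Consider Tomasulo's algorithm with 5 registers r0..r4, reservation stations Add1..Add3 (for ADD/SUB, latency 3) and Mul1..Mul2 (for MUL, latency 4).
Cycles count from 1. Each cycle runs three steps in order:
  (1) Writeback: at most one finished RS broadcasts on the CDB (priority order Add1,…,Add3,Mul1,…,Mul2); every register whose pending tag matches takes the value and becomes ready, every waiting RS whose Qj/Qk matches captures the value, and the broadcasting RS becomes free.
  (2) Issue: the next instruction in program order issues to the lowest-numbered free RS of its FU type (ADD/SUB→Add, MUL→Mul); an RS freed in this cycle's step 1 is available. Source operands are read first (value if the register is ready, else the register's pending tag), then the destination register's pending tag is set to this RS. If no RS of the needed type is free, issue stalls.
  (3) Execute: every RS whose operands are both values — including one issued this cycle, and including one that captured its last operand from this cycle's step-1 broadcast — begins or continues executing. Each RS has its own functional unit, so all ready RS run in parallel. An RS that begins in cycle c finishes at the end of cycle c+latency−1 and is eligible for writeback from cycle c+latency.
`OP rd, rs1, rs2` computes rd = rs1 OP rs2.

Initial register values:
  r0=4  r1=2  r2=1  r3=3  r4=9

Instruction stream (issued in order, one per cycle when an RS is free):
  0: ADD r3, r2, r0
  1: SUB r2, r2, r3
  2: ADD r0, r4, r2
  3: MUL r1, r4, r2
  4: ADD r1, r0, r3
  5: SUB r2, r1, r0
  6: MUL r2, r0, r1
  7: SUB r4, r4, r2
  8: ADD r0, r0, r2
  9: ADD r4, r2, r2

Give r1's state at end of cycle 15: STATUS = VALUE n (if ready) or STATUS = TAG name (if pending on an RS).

  c1: issue ADD r3<-Add1  regs: r0:4,r1:2,r2:1,r3:Add1,r4:9
  c2: issue SUB r2<-Add2  regs: r0:4,r1:2,r2:Add2,r3:Add1,r4:9
  c3: issue ADD r0<-Add3  regs: r0:Add3,r1:2,r2:Add2,r3:Add1,r4:9
  c4: CDB Add1=5; issue MUL r1<-Mul1  regs: r0:Add3,r1:Mul1,r2:Add2,r3:5,r4:9
  c5: issue ADD r1<-Add1  regs: r0:Add3,r1:Add1,r2:Add2,r3:5,r4:9
  c6: stall  regs: r0:Add3,r1:Add1,r2:Add2,r3:5,r4:9
  c7: CDB Add2=-4; issue SUB r2<-Add2  regs: r0:Add3,r1:Add1,r2:Add2,r3:5,r4:9
  c8: issue MUL r2<-Mul2  regs: r0:Add3,r1:Add1,r2:Mul2,r3:5,r4:9
  c9: stall  regs: r0:Add3,r1:Add1,r2:Mul2,r3:5,r4:9
  c10: CDB Add3=5; issue SUB r4<-Add3  regs: r0:5,r1:Add1,r2:Mul2,r3:5,r4:Add3
  c11: CDB Mul1=-36; stall  regs: r0:5,r1:Add1,r2:Mul2,r3:5,r4:Add3
  c12: stall  regs: r0:5,r1:Add1,r2:Mul2,r3:5,r4:Add3
  c13: CDB Add1=10; issue ADD r0<-Add1  regs: r0:Add1,r1:10,r2:Mul2,r3:5,r4:Add3
  c14: stall  regs: r0:Add1,r1:10,r2:Mul2,r3:5,r4:Add3
  c15: stall  regs: r0:Add1,r1:10,r2:Mul2,r3:5,r4:Add3

STATUS = VALUE 10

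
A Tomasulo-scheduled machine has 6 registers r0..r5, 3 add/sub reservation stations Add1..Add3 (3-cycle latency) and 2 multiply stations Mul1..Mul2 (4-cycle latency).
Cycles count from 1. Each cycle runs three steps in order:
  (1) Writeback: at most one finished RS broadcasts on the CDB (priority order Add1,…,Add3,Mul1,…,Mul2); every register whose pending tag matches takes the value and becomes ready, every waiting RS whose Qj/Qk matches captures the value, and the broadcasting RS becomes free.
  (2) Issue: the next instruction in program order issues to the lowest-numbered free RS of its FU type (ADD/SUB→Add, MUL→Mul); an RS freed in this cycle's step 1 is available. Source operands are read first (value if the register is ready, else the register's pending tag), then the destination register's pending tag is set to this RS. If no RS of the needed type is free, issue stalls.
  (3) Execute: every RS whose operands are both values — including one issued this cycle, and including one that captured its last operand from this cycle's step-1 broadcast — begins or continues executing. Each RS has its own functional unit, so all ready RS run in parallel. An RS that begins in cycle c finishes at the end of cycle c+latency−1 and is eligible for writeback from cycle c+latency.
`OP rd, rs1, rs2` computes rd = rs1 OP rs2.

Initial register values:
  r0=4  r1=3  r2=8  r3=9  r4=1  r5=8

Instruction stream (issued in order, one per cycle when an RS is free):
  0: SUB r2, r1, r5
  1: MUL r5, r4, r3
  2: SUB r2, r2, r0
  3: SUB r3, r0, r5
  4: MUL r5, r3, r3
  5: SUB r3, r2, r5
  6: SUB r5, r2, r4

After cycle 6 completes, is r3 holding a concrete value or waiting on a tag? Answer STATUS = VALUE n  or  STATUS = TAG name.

STATUS = TAG Add3

  c1: issue SUB r2<-Add1  regs: r0:4,r1:3,r2:Add1,r3:9,r4:1,r5:8
  c2: issue MUL r5<-Mul1  regs: r0:4,r1:3,r2:Add1,r3:9,r4:1,r5:Mul1
  c3: issue SUB r2<-Add2  regs: r0:4,r1:3,r2:Add2,r3:9,r4:1,r5:Mul1
  c4: CDB Add1=-5; issue SUB r3<-Add1  regs: r0:4,r1:3,r2:Add2,r3:Add1,r4:1,r5:Mul1
  c5: issue MUL r5<-Mul2  regs: r0:4,r1:3,r2:Add2,r3:Add1,r4:1,r5:Mul2
  c6: CDB Mul1=9; issue SUB r3<-Add3  regs: r0:4,r1:3,r2:Add2,r3:Add3,r4:1,r5:Mul2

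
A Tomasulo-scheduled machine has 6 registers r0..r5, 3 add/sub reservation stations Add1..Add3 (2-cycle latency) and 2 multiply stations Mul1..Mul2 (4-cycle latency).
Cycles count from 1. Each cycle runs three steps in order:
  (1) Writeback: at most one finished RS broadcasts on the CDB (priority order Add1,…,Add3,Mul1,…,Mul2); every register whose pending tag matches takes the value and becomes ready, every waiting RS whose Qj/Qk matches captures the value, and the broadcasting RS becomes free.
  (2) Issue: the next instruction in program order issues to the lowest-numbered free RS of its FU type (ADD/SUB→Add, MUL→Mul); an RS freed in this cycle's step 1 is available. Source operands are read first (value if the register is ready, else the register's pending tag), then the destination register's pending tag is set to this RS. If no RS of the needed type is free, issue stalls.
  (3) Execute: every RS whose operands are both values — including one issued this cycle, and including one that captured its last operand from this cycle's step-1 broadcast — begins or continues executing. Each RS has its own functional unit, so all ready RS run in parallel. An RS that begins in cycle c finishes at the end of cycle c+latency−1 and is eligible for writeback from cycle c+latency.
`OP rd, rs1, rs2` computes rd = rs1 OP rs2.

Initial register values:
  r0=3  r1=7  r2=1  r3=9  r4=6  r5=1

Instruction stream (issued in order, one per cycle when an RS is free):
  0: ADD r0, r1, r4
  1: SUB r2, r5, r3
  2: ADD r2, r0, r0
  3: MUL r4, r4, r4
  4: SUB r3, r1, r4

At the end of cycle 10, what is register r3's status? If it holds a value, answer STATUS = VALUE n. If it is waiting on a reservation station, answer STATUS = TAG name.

STATUS = VALUE -29

  c1: issue ADD r0<-Add1  regs: r0:Add1,r1:7,r2:1,r3:9,r4:6,r5:1
  c2: issue SUB r2<-Add2  regs: r0:Add1,r1:7,r2:Add2,r3:9,r4:6,r5:1
  c3: CDB Add1=13; issue ADD r2<-Add1  regs: r0:13,r1:7,r2:Add1,r3:9,r4:6,r5:1
  c4: CDB Add2=-8; issue MUL r4<-Mul1  regs: r0:13,r1:7,r2:Add1,r3:9,r4:Mul1,r5:1
  c5: CDB Add1=26; issue SUB r3<-Add1  regs: r0:13,r1:7,r2:26,r3:Add1,r4:Mul1,r5:1
  c6: -  regs: r0:13,r1:7,r2:26,r3:Add1,r4:Mul1,r5:1
  c7: -  regs: r0:13,r1:7,r2:26,r3:Add1,r4:Mul1,r5:1
  c8: CDB Mul1=36  regs: r0:13,r1:7,r2:26,r3:Add1,r4:36,r5:1
  c9: -  regs: r0:13,r1:7,r2:26,r3:Add1,r4:36,r5:1
  c10: CDB Add1=-29  regs: r0:13,r1:7,r2:26,r3:-29,r4:36,r5:1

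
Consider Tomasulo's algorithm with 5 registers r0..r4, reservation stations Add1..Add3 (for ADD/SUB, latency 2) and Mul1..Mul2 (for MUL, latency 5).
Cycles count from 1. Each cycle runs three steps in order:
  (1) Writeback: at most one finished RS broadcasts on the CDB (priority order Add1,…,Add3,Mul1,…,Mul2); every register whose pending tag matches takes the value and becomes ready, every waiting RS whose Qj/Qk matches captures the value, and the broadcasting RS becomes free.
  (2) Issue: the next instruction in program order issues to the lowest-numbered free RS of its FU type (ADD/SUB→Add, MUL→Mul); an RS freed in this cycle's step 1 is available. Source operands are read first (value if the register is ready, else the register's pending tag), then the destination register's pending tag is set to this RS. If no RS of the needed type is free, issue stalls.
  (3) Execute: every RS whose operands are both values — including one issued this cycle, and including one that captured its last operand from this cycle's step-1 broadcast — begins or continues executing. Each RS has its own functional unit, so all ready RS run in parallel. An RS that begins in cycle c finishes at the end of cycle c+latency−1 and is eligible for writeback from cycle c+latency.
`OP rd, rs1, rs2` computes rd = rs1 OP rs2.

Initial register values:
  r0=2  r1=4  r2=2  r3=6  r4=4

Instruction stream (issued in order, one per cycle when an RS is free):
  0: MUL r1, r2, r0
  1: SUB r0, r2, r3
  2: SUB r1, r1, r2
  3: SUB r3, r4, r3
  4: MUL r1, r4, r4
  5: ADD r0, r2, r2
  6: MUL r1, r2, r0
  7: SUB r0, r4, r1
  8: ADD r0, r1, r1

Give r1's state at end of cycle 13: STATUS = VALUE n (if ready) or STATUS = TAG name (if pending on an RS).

STATUS = VALUE 8

cycle 1: issue MUL r1<-Mul1 // r0:2,r1:Mul1,r2:2,r3:6,r4:4
cycle 2: issue SUB r0<-Add1 // r0:Add1,r1:Mul1,r2:2,r3:6,r4:4
cycle 3: issue SUB r1<-Add2 // r0:Add1,r1:Add2,r2:2,r3:6,r4:4
cycle 4: CDB Add1=-4; issue SUB r3<-Add1 // r0:-4,r1:Add2,r2:2,r3:Add1,r4:4
cycle 5: issue MUL r1<-Mul2 // r0:-4,r1:Mul2,r2:2,r3:Add1,r4:4
cycle 6: CDB Add1=-2; issue ADD r0<-Add1 // r0:Add1,r1:Mul2,r2:2,r3:-2,r4:4
cycle 7: CDB Mul1=4; issue MUL r1<-Mul1 // r0:Add1,r1:Mul1,r2:2,r3:-2,r4:4
cycle 8: CDB Add1=4; issue SUB r0<-Add1 // r0:Add1,r1:Mul1,r2:2,r3:-2,r4:4
cycle 9: CDB Add2=2; issue ADD r0<-Add2 // r0:Add2,r1:Mul1,r2:2,r3:-2,r4:4
cycle 10: CDB Mul2=16 // r0:Add2,r1:Mul1,r2:2,r3:-2,r4:4
cycle 11: - // r0:Add2,r1:Mul1,r2:2,r3:-2,r4:4
cycle 12: - // r0:Add2,r1:Mul1,r2:2,r3:-2,r4:4
cycle 13: CDB Mul1=8 // r0:Add2,r1:8,r2:2,r3:-2,r4:4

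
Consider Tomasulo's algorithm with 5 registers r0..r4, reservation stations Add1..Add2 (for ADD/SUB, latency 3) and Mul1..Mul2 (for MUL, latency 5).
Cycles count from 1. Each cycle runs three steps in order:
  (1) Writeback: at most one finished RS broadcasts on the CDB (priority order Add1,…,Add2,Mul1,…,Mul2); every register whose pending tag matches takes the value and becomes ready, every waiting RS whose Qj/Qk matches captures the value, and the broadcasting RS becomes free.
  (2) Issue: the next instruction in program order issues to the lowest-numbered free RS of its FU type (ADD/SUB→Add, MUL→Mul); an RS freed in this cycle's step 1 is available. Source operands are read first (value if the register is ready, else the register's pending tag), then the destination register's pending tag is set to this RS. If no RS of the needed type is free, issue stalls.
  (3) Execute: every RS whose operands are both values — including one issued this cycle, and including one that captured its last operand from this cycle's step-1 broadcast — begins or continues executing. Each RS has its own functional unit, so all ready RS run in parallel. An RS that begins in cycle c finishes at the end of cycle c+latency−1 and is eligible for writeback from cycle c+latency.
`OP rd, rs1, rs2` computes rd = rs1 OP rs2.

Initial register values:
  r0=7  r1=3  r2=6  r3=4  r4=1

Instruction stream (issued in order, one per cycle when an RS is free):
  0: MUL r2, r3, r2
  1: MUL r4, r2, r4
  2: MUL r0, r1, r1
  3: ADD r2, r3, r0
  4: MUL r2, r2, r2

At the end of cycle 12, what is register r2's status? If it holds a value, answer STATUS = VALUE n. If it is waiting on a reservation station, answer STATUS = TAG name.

STATUS = TAG Mul1

c1: issue MUL r2<-Mul1 | r0:7,r1:3,r2:Mul1,r3:4,r4:1
c2: issue MUL r4<-Mul2 | r0:7,r1:3,r2:Mul1,r3:4,r4:Mul2
c3: stall | r0:7,r1:3,r2:Mul1,r3:4,r4:Mul2
c4: stall | r0:7,r1:3,r2:Mul1,r3:4,r4:Mul2
c5: stall | r0:7,r1:3,r2:Mul1,r3:4,r4:Mul2
c6: CDB Mul1=24; issue MUL r0<-Mul1 | r0:Mul1,r1:3,r2:24,r3:4,r4:Mul2
c7: issue ADD r2<-Add1 | r0:Mul1,r1:3,r2:Add1,r3:4,r4:Mul2
c8: stall | r0:Mul1,r1:3,r2:Add1,r3:4,r4:Mul2
c9: stall | r0:Mul1,r1:3,r2:Add1,r3:4,r4:Mul2
c10: stall | r0:Mul1,r1:3,r2:Add1,r3:4,r4:Mul2
c11: CDB Mul1=9; issue MUL r2<-Mul1 | r0:9,r1:3,r2:Mul1,r3:4,r4:Mul2
c12: CDB Mul2=24 | r0:9,r1:3,r2:Mul1,r3:4,r4:24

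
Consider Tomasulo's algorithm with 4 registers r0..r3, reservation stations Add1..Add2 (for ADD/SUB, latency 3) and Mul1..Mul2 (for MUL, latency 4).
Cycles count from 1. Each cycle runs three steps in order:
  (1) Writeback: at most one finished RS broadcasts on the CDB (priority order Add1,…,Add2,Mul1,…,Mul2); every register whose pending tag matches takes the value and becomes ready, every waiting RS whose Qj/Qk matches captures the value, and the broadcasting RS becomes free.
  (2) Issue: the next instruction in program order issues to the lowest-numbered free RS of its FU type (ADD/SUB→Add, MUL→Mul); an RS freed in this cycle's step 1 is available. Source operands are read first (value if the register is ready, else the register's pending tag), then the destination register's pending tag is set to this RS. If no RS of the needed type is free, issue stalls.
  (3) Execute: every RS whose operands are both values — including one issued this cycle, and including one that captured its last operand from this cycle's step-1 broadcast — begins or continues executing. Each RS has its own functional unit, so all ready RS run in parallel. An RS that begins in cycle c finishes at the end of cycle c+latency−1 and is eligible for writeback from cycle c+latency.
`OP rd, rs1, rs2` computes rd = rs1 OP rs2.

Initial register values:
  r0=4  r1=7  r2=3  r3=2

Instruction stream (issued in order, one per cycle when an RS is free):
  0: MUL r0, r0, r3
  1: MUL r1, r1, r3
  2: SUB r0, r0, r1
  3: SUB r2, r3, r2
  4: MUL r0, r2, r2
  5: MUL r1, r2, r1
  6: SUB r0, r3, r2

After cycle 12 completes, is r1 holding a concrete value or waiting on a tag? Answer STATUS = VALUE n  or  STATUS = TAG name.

c1: issue MUL r0<-Mul1 | r0:Mul1,r1:7,r2:3,r3:2
c2: issue MUL r1<-Mul2 | r0:Mul1,r1:Mul2,r2:3,r3:2
c3: issue SUB r0<-Add1 | r0:Add1,r1:Mul2,r2:3,r3:2
c4: issue SUB r2<-Add2 | r0:Add1,r1:Mul2,r2:Add2,r3:2
c5: CDB Mul1=8; issue MUL r0<-Mul1 | r0:Mul1,r1:Mul2,r2:Add2,r3:2
c6: CDB Mul2=14; issue MUL r1<-Mul2 | r0:Mul1,r1:Mul2,r2:Add2,r3:2
c7: CDB Add2=-1; issue SUB r0<-Add2 | r0:Add2,r1:Mul2,r2:-1,r3:2
c8: - | r0:Add2,r1:Mul2,r2:-1,r3:2
c9: CDB Add1=-6 | r0:Add2,r1:Mul2,r2:-1,r3:2
c10: CDB Add2=3 | r0:3,r1:Mul2,r2:-1,r3:2
c11: CDB Mul1=1 | r0:3,r1:Mul2,r2:-1,r3:2
c12: CDB Mul2=-14 | r0:3,r1:-14,r2:-1,r3:2

STATUS = VALUE -14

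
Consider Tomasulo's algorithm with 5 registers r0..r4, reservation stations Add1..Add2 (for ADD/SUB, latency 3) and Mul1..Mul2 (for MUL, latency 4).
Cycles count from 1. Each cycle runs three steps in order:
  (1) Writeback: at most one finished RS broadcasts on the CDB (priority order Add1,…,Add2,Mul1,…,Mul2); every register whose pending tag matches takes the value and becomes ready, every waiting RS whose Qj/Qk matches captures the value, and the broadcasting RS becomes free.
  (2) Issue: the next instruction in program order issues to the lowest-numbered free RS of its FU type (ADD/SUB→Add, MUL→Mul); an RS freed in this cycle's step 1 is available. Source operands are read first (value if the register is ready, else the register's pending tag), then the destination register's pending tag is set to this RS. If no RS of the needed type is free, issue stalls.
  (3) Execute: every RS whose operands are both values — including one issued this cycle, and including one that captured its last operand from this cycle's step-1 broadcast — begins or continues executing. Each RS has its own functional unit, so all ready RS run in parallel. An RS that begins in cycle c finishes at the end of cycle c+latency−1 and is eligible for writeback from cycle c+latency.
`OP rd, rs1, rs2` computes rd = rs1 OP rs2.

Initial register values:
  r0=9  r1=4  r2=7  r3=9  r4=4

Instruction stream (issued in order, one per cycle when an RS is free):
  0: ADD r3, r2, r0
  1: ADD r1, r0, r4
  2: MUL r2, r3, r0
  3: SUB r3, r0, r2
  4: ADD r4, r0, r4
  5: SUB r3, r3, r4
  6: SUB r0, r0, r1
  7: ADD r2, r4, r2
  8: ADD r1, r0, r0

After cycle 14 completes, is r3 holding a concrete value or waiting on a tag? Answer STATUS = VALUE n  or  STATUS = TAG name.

c1: issue ADD r3<-Add1 | r0:9,r1:4,r2:7,r3:Add1,r4:4
c2: issue ADD r1<-Add2 | r0:9,r1:Add2,r2:7,r3:Add1,r4:4
c3: issue MUL r2<-Mul1 | r0:9,r1:Add2,r2:Mul1,r3:Add1,r4:4
c4: CDB Add1=16; issue SUB r3<-Add1 | r0:9,r1:Add2,r2:Mul1,r3:Add1,r4:4
c5: CDB Add2=13; issue ADD r4<-Add2 | r0:9,r1:13,r2:Mul1,r3:Add1,r4:Add2
c6: stall | r0:9,r1:13,r2:Mul1,r3:Add1,r4:Add2
c7: stall | r0:9,r1:13,r2:Mul1,r3:Add1,r4:Add2
c8: CDB Add2=13; issue SUB r3<-Add2 | r0:9,r1:13,r2:Mul1,r3:Add2,r4:13
c9: CDB Mul1=144; stall | r0:9,r1:13,r2:144,r3:Add2,r4:13
c10: stall | r0:9,r1:13,r2:144,r3:Add2,r4:13
c11: stall | r0:9,r1:13,r2:144,r3:Add2,r4:13
c12: CDB Add1=-135; issue SUB r0<-Add1 | r0:Add1,r1:13,r2:144,r3:Add2,r4:13
c13: stall | r0:Add1,r1:13,r2:144,r3:Add2,r4:13
c14: stall | r0:Add1,r1:13,r2:144,r3:Add2,r4:13

STATUS = TAG Add2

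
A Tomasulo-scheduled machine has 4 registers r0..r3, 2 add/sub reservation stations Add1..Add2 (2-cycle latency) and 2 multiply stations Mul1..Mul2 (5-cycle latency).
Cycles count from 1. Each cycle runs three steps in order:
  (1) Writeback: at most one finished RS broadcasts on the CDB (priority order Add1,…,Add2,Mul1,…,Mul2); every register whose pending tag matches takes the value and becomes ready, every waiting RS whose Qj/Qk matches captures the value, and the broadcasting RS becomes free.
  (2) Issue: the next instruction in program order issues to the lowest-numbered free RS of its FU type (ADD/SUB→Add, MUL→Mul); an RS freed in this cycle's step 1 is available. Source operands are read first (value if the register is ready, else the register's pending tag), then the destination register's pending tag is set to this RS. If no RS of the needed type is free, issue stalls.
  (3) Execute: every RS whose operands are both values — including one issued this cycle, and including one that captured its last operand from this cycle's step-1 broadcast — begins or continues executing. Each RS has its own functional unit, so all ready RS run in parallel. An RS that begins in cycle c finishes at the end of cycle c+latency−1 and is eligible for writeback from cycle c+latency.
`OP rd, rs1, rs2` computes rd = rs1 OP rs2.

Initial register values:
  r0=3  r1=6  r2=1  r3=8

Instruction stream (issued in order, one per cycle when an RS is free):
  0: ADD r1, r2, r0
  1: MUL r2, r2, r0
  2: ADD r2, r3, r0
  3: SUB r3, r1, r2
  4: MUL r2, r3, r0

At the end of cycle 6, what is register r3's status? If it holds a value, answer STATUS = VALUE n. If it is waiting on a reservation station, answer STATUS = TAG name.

STATUS = TAG Add2

c1: issue ADD r1<-Add1 | r0:3,r1:Add1,r2:1,r3:8
c2: issue MUL r2<-Mul1 | r0:3,r1:Add1,r2:Mul1,r3:8
c3: CDB Add1=4; issue ADD r2<-Add1 | r0:3,r1:4,r2:Add1,r3:8
c4: issue SUB r3<-Add2 | r0:3,r1:4,r2:Add1,r3:Add2
c5: CDB Add1=11; issue MUL r2<-Mul2 | r0:3,r1:4,r2:Mul2,r3:Add2
c6: - | r0:3,r1:4,r2:Mul2,r3:Add2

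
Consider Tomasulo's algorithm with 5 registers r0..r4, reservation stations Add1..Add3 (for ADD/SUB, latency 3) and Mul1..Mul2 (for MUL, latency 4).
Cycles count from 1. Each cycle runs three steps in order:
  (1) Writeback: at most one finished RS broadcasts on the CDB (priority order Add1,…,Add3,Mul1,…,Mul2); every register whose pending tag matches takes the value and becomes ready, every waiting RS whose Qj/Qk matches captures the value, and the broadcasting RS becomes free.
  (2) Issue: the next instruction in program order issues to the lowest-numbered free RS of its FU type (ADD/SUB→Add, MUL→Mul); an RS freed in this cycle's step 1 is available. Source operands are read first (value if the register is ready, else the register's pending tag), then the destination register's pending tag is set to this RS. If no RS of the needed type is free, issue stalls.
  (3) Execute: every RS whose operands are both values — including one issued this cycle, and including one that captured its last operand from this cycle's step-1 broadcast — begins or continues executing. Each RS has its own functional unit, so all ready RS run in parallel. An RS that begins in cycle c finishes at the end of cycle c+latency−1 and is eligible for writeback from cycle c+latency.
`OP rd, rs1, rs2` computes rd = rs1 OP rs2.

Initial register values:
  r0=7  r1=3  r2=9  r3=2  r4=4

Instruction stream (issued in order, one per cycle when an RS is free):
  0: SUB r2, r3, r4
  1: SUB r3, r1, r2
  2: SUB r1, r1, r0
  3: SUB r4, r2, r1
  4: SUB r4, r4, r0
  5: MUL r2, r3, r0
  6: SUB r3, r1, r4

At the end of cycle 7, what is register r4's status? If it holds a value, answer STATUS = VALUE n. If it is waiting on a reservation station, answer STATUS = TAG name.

STATUS = TAG Add3

cycle 1: issue SUB r2<-Add1 // r0:7,r1:3,r2:Add1,r3:2,r4:4
cycle 2: issue SUB r3<-Add2 // r0:7,r1:3,r2:Add1,r3:Add2,r4:4
cycle 3: issue SUB r1<-Add3 // r0:7,r1:Add3,r2:Add1,r3:Add2,r4:4
cycle 4: CDB Add1=-2; issue SUB r4<-Add1 // r0:7,r1:Add3,r2:-2,r3:Add2,r4:Add1
cycle 5: stall // r0:7,r1:Add3,r2:-2,r3:Add2,r4:Add1
cycle 6: CDB Add3=-4; issue SUB r4<-Add3 // r0:7,r1:-4,r2:-2,r3:Add2,r4:Add3
cycle 7: CDB Add2=5; issue MUL r2<-Mul1 // r0:7,r1:-4,r2:Mul1,r3:5,r4:Add3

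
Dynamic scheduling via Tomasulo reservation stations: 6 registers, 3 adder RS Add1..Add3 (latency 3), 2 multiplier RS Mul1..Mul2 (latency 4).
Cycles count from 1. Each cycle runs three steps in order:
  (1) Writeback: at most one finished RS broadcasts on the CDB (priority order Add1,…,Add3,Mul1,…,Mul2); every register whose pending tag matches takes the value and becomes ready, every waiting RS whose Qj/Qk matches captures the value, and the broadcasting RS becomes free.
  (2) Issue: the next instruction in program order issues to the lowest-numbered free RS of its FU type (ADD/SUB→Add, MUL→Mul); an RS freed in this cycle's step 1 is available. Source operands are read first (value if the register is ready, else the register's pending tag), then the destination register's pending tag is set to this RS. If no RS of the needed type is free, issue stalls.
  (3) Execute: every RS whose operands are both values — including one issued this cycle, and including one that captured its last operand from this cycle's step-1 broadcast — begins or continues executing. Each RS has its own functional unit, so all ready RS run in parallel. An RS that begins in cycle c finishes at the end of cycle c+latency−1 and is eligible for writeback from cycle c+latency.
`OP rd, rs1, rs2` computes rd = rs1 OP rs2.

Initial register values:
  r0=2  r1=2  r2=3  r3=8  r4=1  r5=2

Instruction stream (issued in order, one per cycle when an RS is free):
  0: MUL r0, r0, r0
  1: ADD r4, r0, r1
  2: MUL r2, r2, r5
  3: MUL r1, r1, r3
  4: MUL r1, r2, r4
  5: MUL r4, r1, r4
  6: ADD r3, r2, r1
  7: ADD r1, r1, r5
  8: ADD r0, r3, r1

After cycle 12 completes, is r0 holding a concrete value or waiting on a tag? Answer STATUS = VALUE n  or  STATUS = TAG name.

STATUS = TAG Add3

  c1: issue MUL r0<-Mul1  regs: r0:Mul1,r1:2,r2:3,r3:8,r4:1,r5:2
  c2: issue ADD r4<-Add1  regs: r0:Mul1,r1:2,r2:3,r3:8,r4:Add1,r5:2
  c3: issue MUL r2<-Mul2  regs: r0:Mul1,r1:2,r2:Mul2,r3:8,r4:Add1,r5:2
  c4: stall  regs: r0:Mul1,r1:2,r2:Mul2,r3:8,r4:Add1,r5:2
  c5: CDB Mul1=4; issue MUL r1<-Mul1  regs: r0:4,r1:Mul1,r2:Mul2,r3:8,r4:Add1,r5:2
  c6: stall  regs: r0:4,r1:Mul1,r2:Mul2,r3:8,r4:Add1,r5:2
  c7: CDB Mul2=6; issue MUL r1<-Mul2  regs: r0:4,r1:Mul2,r2:6,r3:8,r4:Add1,r5:2
  c8: CDB Add1=6; stall  regs: r0:4,r1:Mul2,r2:6,r3:8,r4:6,r5:2
  c9: CDB Mul1=16; issue MUL r4<-Mul1  regs: r0:4,r1:Mul2,r2:6,r3:8,r4:Mul1,r5:2
  c10: issue ADD r3<-Add1  regs: r0:4,r1:Mul2,r2:6,r3:Add1,r4:Mul1,r5:2
  c11: issue ADD r1<-Add2  regs: r0:4,r1:Add2,r2:6,r3:Add1,r4:Mul1,r5:2
  c12: CDB Mul2=36; issue ADD r0<-Add3  regs: r0:Add3,r1:Add2,r2:6,r3:Add1,r4:Mul1,r5:2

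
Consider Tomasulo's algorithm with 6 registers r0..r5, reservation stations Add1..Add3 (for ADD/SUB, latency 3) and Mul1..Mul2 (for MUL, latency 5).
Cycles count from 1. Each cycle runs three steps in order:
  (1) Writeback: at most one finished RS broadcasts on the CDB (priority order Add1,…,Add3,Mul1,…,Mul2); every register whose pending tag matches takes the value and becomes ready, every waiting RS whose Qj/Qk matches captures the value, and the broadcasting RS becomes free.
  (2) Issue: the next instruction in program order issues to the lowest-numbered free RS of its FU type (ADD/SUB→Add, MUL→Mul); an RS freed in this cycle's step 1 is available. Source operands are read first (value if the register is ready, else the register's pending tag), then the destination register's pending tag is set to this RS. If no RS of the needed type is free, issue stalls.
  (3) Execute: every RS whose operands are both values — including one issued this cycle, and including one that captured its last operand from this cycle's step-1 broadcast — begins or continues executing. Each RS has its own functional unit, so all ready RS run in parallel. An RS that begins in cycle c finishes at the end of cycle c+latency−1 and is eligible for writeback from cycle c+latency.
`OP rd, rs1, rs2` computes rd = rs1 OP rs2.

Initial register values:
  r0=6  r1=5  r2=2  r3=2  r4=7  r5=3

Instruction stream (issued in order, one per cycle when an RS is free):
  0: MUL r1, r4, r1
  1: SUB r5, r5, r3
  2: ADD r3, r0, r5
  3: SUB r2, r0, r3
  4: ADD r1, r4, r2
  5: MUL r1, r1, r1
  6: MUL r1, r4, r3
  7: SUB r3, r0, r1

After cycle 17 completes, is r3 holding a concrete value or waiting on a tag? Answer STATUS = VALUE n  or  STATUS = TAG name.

  c1: issue MUL r1<-Mul1  regs: r0:6,r1:Mul1,r2:2,r3:2,r4:7,r5:3
  c2: issue SUB r5<-Add1  regs: r0:6,r1:Mul1,r2:2,r3:2,r4:7,r5:Add1
  c3: issue ADD r3<-Add2  regs: r0:6,r1:Mul1,r2:2,r3:Add2,r4:7,r5:Add1
  c4: issue SUB r2<-Add3  regs: r0:6,r1:Mul1,r2:Add3,r3:Add2,r4:7,r5:Add1
  c5: CDB Add1=1; issue ADD r1<-Add1  regs: r0:6,r1:Add1,r2:Add3,r3:Add2,r4:7,r5:1
  c6: CDB Mul1=35; issue MUL r1<-Mul1  regs: r0:6,r1:Mul1,r2:Add3,r3:Add2,r4:7,r5:1
  c7: issue MUL r1<-Mul2  regs: r0:6,r1:Mul2,r2:Add3,r3:Add2,r4:7,r5:1
  c8: CDB Add2=7; issue SUB r3<-Add2  regs: r0:6,r1:Mul2,r2:Add3,r3:Add2,r4:7,r5:1
  c9: -  regs: r0:6,r1:Mul2,r2:Add3,r3:Add2,r4:7,r5:1
  c10: -  regs: r0:6,r1:Mul2,r2:Add3,r3:Add2,r4:7,r5:1
  c11: CDB Add3=-1  regs: r0:6,r1:Mul2,r2:-1,r3:Add2,r4:7,r5:1
  c12: -  regs: r0:6,r1:Mul2,r2:-1,r3:Add2,r4:7,r5:1
  c13: CDB Mul2=49  regs: r0:6,r1:49,r2:-1,r3:Add2,r4:7,r5:1
  c14: CDB Add1=6  regs: r0:6,r1:49,r2:-1,r3:Add2,r4:7,r5:1
  c15: -  regs: r0:6,r1:49,r2:-1,r3:Add2,r4:7,r5:1
  c16: CDB Add2=-43  regs: r0:6,r1:49,r2:-1,r3:-43,r4:7,r5:1
  c17: -  regs: r0:6,r1:49,r2:-1,r3:-43,r4:7,r5:1

STATUS = VALUE -43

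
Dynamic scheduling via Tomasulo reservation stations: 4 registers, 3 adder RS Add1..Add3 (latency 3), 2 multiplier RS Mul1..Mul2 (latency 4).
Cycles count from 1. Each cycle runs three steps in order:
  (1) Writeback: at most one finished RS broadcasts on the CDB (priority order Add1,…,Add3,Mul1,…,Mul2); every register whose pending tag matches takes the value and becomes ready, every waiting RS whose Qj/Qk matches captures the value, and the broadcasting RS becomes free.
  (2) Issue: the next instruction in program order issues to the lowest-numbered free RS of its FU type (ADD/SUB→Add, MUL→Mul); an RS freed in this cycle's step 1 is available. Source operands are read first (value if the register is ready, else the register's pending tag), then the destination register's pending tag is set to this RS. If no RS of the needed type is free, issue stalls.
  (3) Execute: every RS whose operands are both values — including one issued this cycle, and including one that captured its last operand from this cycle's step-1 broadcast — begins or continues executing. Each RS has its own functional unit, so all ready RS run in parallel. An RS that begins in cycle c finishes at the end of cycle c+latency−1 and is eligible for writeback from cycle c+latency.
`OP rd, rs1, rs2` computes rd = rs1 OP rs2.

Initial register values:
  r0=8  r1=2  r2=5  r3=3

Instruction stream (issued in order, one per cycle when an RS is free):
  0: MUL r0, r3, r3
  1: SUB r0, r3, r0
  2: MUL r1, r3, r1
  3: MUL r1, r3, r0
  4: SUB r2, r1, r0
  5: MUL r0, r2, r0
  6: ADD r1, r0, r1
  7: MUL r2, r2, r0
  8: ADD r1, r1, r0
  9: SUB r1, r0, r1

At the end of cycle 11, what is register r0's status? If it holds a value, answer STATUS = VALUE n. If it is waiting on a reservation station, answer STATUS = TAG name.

cycle 1: issue MUL r0<-Mul1 // r0:Mul1,r1:2,r2:5,r3:3
cycle 2: issue SUB r0<-Add1 // r0:Add1,r1:2,r2:5,r3:3
cycle 3: issue MUL r1<-Mul2 // r0:Add1,r1:Mul2,r2:5,r3:3
cycle 4: stall // r0:Add1,r1:Mul2,r2:5,r3:3
cycle 5: CDB Mul1=9; issue MUL r1<-Mul1 // r0:Add1,r1:Mul1,r2:5,r3:3
cycle 6: issue SUB r2<-Add2 // r0:Add1,r1:Mul1,r2:Add2,r3:3
cycle 7: CDB Mul2=6; issue MUL r0<-Mul2 // r0:Mul2,r1:Mul1,r2:Add2,r3:3
cycle 8: CDB Add1=-6; issue ADD r1<-Add1 // r0:Mul2,r1:Add1,r2:Add2,r3:3
cycle 9: stall // r0:Mul2,r1:Add1,r2:Add2,r3:3
cycle 10: stall // r0:Mul2,r1:Add1,r2:Add2,r3:3
cycle 11: stall // r0:Mul2,r1:Add1,r2:Add2,r3:3

STATUS = TAG Mul2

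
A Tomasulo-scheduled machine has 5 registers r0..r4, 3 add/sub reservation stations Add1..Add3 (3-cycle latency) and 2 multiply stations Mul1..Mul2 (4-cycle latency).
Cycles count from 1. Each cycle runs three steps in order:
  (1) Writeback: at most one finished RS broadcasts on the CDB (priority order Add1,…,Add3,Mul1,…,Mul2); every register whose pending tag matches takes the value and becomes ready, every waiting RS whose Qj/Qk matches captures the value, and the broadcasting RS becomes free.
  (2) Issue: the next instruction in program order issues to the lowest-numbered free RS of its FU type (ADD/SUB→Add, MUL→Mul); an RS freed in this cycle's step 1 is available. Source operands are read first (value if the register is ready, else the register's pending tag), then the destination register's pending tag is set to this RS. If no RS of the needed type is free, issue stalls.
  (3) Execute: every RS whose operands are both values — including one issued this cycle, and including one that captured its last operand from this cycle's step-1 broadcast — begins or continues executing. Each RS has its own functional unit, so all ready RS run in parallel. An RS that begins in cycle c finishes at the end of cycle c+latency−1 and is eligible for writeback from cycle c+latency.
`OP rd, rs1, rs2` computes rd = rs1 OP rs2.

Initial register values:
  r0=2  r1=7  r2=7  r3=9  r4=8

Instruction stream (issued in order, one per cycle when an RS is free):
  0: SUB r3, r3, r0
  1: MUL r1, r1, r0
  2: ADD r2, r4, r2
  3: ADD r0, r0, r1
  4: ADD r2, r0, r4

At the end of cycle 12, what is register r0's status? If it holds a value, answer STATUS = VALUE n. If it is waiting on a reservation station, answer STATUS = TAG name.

STATUS = VALUE 16

c1: issue SUB r3<-Add1 | r0:2,r1:7,r2:7,r3:Add1,r4:8
c2: issue MUL r1<-Mul1 | r0:2,r1:Mul1,r2:7,r3:Add1,r4:8
c3: issue ADD r2<-Add2 | r0:2,r1:Mul1,r2:Add2,r3:Add1,r4:8
c4: CDB Add1=7; issue ADD r0<-Add1 | r0:Add1,r1:Mul1,r2:Add2,r3:7,r4:8
c5: issue ADD r2<-Add3 | r0:Add1,r1:Mul1,r2:Add3,r3:7,r4:8
c6: CDB Add2=15 | r0:Add1,r1:Mul1,r2:Add3,r3:7,r4:8
c7: CDB Mul1=14 | r0:Add1,r1:14,r2:Add3,r3:7,r4:8
c8: - | r0:Add1,r1:14,r2:Add3,r3:7,r4:8
c9: - | r0:Add1,r1:14,r2:Add3,r3:7,r4:8
c10: CDB Add1=16 | r0:16,r1:14,r2:Add3,r3:7,r4:8
c11: - | r0:16,r1:14,r2:Add3,r3:7,r4:8
c12: - | r0:16,r1:14,r2:Add3,r3:7,r4:8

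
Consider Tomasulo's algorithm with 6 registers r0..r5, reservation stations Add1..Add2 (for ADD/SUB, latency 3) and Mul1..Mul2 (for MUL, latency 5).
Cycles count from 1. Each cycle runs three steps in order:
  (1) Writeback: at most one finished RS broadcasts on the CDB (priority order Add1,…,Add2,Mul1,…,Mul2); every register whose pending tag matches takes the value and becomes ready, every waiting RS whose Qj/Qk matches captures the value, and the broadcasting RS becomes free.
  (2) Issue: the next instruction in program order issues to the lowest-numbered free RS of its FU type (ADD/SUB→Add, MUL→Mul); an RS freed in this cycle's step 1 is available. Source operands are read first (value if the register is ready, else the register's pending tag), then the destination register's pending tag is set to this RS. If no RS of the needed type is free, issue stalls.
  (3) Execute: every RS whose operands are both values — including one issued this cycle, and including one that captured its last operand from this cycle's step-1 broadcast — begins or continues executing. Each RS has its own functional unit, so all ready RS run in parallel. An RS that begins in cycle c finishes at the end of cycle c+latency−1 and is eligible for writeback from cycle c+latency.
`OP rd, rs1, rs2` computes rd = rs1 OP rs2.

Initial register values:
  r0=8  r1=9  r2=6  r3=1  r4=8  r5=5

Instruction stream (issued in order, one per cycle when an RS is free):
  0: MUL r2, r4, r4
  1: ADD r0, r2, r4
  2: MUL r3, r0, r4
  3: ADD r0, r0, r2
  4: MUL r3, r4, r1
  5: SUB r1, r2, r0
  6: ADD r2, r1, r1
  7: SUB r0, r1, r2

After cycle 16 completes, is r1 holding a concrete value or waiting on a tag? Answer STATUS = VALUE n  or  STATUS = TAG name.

c1: issue MUL r2<-Mul1 | r0:8,r1:9,r2:Mul1,r3:1,r4:8,r5:5
c2: issue ADD r0<-Add1 | r0:Add1,r1:9,r2:Mul1,r3:1,r4:8,r5:5
c3: issue MUL r3<-Mul2 | r0:Add1,r1:9,r2:Mul1,r3:Mul2,r4:8,r5:5
c4: issue ADD r0<-Add2 | r0:Add2,r1:9,r2:Mul1,r3:Mul2,r4:8,r5:5
c5: stall | r0:Add2,r1:9,r2:Mul1,r3:Mul2,r4:8,r5:5
c6: CDB Mul1=64; issue MUL r3<-Mul1 | r0:Add2,r1:9,r2:64,r3:Mul1,r4:8,r5:5
c7: stall | r0:Add2,r1:9,r2:64,r3:Mul1,r4:8,r5:5
c8: stall | r0:Add2,r1:9,r2:64,r3:Mul1,r4:8,r5:5
c9: CDB Add1=72; issue SUB r1<-Add1 | r0:Add2,r1:Add1,r2:64,r3:Mul1,r4:8,r5:5
c10: stall | r0:Add2,r1:Add1,r2:64,r3:Mul1,r4:8,r5:5
c11: CDB Mul1=72; stall | r0:Add2,r1:Add1,r2:64,r3:72,r4:8,r5:5
c12: CDB Add2=136; issue ADD r2<-Add2 | r0:136,r1:Add1,r2:Add2,r3:72,r4:8,r5:5
c13: stall | r0:136,r1:Add1,r2:Add2,r3:72,r4:8,r5:5
c14: CDB Mul2=576; stall | r0:136,r1:Add1,r2:Add2,r3:72,r4:8,r5:5
c15: CDB Add1=-72; issue SUB r0<-Add1 | r0:Add1,r1:-72,r2:Add2,r3:72,r4:8,r5:5
c16: - | r0:Add1,r1:-72,r2:Add2,r3:72,r4:8,r5:5

STATUS = VALUE -72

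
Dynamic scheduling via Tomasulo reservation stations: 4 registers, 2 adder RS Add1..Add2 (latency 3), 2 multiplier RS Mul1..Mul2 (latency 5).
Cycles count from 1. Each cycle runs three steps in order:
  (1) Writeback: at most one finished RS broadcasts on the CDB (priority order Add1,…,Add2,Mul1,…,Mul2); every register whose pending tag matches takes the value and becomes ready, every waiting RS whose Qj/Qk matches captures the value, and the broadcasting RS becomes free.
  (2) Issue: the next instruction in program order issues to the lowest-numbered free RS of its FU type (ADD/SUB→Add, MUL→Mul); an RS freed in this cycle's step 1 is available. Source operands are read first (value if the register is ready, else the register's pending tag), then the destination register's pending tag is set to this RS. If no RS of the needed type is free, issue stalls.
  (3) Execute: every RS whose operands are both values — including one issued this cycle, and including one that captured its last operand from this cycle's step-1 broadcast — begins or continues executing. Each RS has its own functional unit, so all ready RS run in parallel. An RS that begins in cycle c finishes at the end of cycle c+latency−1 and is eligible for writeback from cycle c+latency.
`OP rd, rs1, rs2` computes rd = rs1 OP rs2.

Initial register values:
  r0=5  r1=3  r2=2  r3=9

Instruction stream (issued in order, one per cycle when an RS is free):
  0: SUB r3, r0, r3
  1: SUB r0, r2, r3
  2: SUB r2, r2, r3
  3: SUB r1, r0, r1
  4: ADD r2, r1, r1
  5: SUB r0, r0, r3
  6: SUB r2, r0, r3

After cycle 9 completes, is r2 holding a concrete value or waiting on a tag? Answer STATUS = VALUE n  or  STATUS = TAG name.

STATUS = TAG Add2

  c1: issue SUB r3<-Add1  regs: r0:5,r1:3,r2:2,r3:Add1
  c2: issue SUB r0<-Add2  regs: r0:Add2,r1:3,r2:2,r3:Add1
  c3: stall  regs: r0:Add2,r1:3,r2:2,r3:Add1
  c4: CDB Add1=-4; issue SUB r2<-Add1  regs: r0:Add2,r1:3,r2:Add1,r3:-4
  c5: stall  regs: r0:Add2,r1:3,r2:Add1,r3:-4
  c6: stall  regs: r0:Add2,r1:3,r2:Add1,r3:-4
  c7: CDB Add1=6; issue SUB r1<-Add1  regs: r0:Add2,r1:Add1,r2:6,r3:-4
  c8: CDB Add2=6; issue ADD r2<-Add2  regs: r0:6,r1:Add1,r2:Add2,r3:-4
  c9: stall  regs: r0:6,r1:Add1,r2:Add2,r3:-4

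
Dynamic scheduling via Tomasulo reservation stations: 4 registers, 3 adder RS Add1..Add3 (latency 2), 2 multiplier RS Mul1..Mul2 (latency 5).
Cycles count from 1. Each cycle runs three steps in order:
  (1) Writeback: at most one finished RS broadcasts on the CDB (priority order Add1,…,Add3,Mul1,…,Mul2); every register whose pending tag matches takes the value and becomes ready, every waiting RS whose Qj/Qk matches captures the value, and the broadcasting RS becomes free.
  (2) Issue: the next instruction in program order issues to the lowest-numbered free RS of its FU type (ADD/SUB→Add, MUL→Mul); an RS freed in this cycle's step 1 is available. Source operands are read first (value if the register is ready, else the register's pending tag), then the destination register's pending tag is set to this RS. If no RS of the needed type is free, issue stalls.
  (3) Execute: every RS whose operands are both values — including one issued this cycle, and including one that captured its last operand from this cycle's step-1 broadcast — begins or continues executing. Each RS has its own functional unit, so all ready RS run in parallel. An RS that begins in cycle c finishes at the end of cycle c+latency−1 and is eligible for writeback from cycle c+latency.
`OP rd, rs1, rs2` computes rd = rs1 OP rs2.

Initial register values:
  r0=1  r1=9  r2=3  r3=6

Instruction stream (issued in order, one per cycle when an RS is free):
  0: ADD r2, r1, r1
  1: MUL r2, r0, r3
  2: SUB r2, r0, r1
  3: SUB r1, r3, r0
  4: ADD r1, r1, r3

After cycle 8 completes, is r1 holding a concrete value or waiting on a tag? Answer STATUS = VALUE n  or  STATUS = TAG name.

cycle 1: issue ADD r2<-Add1 // r0:1,r1:9,r2:Add1,r3:6
cycle 2: issue MUL r2<-Mul1 // r0:1,r1:9,r2:Mul1,r3:6
cycle 3: CDB Add1=18; issue SUB r2<-Add1 // r0:1,r1:9,r2:Add1,r3:6
cycle 4: issue SUB r1<-Add2 // r0:1,r1:Add2,r2:Add1,r3:6
cycle 5: CDB Add1=-8; issue ADD r1<-Add1 // r0:1,r1:Add1,r2:-8,r3:6
cycle 6: CDB Add2=5 // r0:1,r1:Add1,r2:-8,r3:6
cycle 7: CDB Mul1=6 // r0:1,r1:Add1,r2:-8,r3:6
cycle 8: CDB Add1=11 // r0:1,r1:11,r2:-8,r3:6

STATUS = VALUE 11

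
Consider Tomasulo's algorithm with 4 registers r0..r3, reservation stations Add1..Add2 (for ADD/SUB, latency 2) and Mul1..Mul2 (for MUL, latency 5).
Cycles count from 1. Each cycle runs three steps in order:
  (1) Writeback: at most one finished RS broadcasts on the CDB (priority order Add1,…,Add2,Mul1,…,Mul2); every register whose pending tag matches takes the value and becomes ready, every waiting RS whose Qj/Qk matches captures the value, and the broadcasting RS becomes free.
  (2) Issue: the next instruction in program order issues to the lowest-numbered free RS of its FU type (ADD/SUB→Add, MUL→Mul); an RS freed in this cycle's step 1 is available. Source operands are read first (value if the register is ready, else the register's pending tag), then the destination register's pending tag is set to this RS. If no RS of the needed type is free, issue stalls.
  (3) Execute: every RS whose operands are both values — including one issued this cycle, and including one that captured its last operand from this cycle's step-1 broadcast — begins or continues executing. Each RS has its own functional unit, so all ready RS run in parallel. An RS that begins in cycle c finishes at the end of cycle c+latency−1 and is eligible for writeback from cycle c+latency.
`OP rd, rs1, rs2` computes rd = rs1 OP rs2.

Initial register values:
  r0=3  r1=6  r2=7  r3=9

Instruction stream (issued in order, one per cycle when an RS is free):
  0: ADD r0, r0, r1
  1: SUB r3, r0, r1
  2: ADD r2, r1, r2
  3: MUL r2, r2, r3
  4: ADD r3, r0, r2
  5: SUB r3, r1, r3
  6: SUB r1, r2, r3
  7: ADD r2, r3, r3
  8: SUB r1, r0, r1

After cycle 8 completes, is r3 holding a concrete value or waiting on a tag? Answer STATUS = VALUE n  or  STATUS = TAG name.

  c1: issue ADD r0<-Add1  regs: r0:Add1,r1:6,r2:7,r3:9
  c2: issue SUB r3<-Add2  regs: r0:Add1,r1:6,r2:7,r3:Add2
  c3: CDB Add1=9; issue ADD r2<-Add1  regs: r0:9,r1:6,r2:Add1,r3:Add2
  c4: issue MUL r2<-Mul1  regs: r0:9,r1:6,r2:Mul1,r3:Add2
  c5: CDB Add1=13; issue ADD r3<-Add1  regs: r0:9,r1:6,r2:Mul1,r3:Add1
  c6: CDB Add2=3; issue SUB r3<-Add2  regs: r0:9,r1:6,r2:Mul1,r3:Add2
  c7: stall  regs: r0:9,r1:6,r2:Mul1,r3:Add2
  c8: stall  regs: r0:9,r1:6,r2:Mul1,r3:Add2

STATUS = TAG Add2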